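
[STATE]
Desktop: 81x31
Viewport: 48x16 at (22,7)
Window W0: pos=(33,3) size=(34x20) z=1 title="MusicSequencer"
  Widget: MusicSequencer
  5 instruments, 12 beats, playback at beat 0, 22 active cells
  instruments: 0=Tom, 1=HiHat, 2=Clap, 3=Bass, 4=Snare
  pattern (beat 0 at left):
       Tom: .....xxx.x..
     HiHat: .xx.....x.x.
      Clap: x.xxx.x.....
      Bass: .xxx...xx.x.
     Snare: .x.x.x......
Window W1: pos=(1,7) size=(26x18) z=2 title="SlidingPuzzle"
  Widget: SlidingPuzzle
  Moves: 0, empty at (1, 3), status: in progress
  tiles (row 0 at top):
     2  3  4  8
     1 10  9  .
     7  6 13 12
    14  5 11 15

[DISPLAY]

━━━━┓      ┃   Tom·····███·█··              ┃   
    ┃      ┃ HiHat·██·····█·█·              ┃   
────┨      ┃  Clap█·███·█·····              ┃   
┐   ┃      ┃  Bass·███···██·█·              ┃   
│   ┃      ┃ Snare·█·█·█······              ┃   
┤   ┃      ┃                                ┃   
│   ┃      ┃                                ┃   
┤   ┃      ┃                                ┃   
│   ┃      ┃                                ┃   
┤   ┃      ┃                                ┃   
│   ┃      ┃                                ┃   
┘   ┃      ┃                                ┃   
    ┃      ┃                                ┃   
    ┃      ┃                                ┃   
    ┃      ┃                                ┃   
    ┃      ┗━━━━━━━━━━━━━━━━━━━━━━━━━━━━━━━━┛   


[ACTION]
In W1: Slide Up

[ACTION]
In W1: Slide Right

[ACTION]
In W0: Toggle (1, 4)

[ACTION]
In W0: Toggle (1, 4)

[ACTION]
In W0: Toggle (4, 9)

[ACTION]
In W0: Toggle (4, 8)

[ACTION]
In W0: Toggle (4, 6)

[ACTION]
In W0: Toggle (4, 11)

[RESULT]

━━━━┓      ┃   Tom·····███·█··              ┃   
    ┃      ┃ HiHat·██·····█·█·              ┃   
────┨      ┃  Clap█·███·█·····              ┃   
┐   ┃      ┃  Bass·███···██·█·              ┃   
│   ┃      ┃ Snare·█·█·██·██·█              ┃   
┤   ┃      ┃                                ┃   
│   ┃      ┃                                ┃   
┤   ┃      ┃                                ┃   
│   ┃      ┃                                ┃   
┤   ┃      ┃                                ┃   
│   ┃      ┃                                ┃   
┘   ┃      ┃                                ┃   
    ┃      ┃                                ┃   
    ┃      ┃                                ┃   
    ┃      ┃                                ┃   
    ┃      ┗━━━━━━━━━━━━━━━━━━━━━━━━━━━━━━━━┛   


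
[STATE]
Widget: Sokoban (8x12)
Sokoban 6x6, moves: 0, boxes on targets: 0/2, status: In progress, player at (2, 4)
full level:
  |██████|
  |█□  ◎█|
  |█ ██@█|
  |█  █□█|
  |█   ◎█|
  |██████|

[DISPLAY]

██████  
█□  ◎█  
█ ██@█  
█  █□█  
█   ◎█  
██████  
Moves: 0
        
        
        
        
        


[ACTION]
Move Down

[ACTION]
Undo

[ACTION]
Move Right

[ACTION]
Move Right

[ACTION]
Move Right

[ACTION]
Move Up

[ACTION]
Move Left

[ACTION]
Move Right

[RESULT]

██████  
█□  +█  
█ ██ █  
█  █□█  
█   ◎█  
██████  
Moves: 3
        
        
        
        
        


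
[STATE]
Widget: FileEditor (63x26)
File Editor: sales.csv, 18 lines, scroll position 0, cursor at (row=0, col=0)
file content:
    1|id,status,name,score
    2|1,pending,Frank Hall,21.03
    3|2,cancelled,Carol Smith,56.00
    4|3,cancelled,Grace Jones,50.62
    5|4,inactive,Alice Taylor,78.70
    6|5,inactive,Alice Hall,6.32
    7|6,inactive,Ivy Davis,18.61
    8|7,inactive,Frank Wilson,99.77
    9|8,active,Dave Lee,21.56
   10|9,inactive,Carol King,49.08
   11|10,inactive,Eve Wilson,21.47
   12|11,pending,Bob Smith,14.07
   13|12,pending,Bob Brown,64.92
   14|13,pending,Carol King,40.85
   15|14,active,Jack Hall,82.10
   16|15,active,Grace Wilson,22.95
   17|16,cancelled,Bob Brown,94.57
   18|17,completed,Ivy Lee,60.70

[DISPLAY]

█d,status,name,score                                          ▲
1,pending,Frank Hall,21.03                                    █
2,cancelled,Carol Smith,56.00                                 ░
3,cancelled,Grace Jones,50.62                                 ░
4,inactive,Alice Taylor,78.70                                 ░
5,inactive,Alice Hall,6.32                                    ░
6,inactive,Ivy Davis,18.61                                    ░
7,inactive,Frank Wilson,99.77                                 ░
8,active,Dave Lee,21.56                                       ░
9,inactive,Carol King,49.08                                   ░
10,inactive,Eve Wilson,21.47                                  ░
11,pending,Bob Smith,14.07                                    ░
12,pending,Bob Brown,64.92                                    ░
13,pending,Carol King,40.85                                   ░
14,active,Jack Hall,82.10                                     ░
15,active,Grace Wilson,22.95                                  ░
16,cancelled,Bob Brown,94.57                                  ░
17,completed,Ivy Lee,60.70                                    ░
                                                              ░
                                                              ░
                                                              ░
                                                              ░
                                                              ░
                                                              ░
                                                              ░
                                                              ▼


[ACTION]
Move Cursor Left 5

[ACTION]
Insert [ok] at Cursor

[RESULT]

ok█d,status,name,score                                        ▲
1,pending,Frank Hall,21.03                                    █
2,cancelled,Carol Smith,56.00                                 ░
3,cancelled,Grace Jones,50.62                                 ░
4,inactive,Alice Taylor,78.70                                 ░
5,inactive,Alice Hall,6.32                                    ░
6,inactive,Ivy Davis,18.61                                    ░
7,inactive,Frank Wilson,99.77                                 ░
8,active,Dave Lee,21.56                                       ░
9,inactive,Carol King,49.08                                   ░
10,inactive,Eve Wilson,21.47                                  ░
11,pending,Bob Smith,14.07                                    ░
12,pending,Bob Brown,64.92                                    ░
13,pending,Carol King,40.85                                   ░
14,active,Jack Hall,82.10                                     ░
15,active,Grace Wilson,22.95                                  ░
16,cancelled,Bob Brown,94.57                                  ░
17,completed,Ivy Lee,60.70                                    ░
                                                              ░
                                                              ░
                                                              ░
                                                              ░
                                                              ░
                                                              ░
                                                              ░
                                                              ▼


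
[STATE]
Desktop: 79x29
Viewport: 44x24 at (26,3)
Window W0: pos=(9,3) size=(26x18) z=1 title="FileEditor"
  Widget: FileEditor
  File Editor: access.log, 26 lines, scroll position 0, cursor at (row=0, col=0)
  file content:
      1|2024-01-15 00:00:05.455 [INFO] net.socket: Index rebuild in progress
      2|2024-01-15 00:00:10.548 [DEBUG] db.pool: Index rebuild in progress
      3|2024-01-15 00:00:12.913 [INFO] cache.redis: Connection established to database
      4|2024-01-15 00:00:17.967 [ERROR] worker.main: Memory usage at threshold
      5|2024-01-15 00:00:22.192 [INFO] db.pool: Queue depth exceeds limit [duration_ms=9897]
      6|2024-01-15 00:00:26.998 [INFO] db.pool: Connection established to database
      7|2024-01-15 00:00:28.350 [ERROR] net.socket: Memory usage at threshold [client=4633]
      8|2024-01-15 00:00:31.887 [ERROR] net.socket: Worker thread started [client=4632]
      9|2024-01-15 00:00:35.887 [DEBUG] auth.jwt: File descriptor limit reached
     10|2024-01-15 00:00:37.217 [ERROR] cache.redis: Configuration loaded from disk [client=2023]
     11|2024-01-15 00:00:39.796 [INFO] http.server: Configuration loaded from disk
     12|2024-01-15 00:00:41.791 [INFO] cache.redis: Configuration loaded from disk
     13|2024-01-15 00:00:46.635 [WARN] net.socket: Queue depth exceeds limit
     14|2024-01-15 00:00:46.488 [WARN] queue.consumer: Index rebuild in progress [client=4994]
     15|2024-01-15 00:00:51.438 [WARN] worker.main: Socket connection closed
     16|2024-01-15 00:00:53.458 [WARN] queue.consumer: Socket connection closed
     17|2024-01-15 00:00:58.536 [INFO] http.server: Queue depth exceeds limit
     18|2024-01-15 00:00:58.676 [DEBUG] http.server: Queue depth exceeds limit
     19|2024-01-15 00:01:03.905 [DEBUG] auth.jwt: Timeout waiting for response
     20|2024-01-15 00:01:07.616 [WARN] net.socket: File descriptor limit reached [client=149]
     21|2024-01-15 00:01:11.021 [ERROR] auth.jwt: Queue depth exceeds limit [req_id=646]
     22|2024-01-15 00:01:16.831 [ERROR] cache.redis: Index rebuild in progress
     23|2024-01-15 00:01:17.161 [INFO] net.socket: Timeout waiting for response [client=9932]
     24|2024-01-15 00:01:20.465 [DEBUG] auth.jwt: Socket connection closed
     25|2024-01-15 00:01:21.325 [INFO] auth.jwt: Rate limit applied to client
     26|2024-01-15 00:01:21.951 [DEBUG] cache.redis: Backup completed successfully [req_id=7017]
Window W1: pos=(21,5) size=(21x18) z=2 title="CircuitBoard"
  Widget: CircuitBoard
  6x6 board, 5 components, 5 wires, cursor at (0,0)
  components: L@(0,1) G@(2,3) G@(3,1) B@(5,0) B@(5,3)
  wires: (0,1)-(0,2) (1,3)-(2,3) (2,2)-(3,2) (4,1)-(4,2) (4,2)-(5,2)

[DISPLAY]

━━━━━━━━┓                                   
        ┃                                   
━━━━━━━━━━━━━━━┓                            
cuitBoard      ┃                            
───────────────┨                            
 1 2 3 4 5     ┃                            
.]  L ─ ·      ┃                            
               ┃                            
            ·  ┃                            
            │  ┃                            
        ·   G  ┃                            
        │      ┃                            
    G   ·      ┃                            
               ┃                            
    · ─ ·      ┃                            
        │      ┃                            
B       ·   B  ┃                            
or: (0,0)      ┃                            
               ┃                            
━━━━━━━━━━━━━━━┛                            
                                            
                                            
                                            
                                            


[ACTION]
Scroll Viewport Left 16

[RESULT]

━━━━━━━━━━━━━━━━━━━━━━━━┓                   
 FileEditor             ┃                   
───────────┏━━━━━━━━━━━━━━━━━━━┓            
█024-01-15 ┃ CircuitBoard      ┃            
2024-01-15 ┠───────────────────┨            
2024-01-15 ┃   0 1 2 3 4 5     ┃            
2024-01-15 ┃0  [.]  L ─ ·      ┃            
2024-01-15 ┃                   ┃            
2024-01-15 ┃1               ·  ┃            
2024-01-15 ┃                │  ┃            
2024-01-15 ┃2           ·   G  ┃            
2024-01-15 ┃            │      ┃            
2024-01-15 ┃3       G   ·      ┃            
2024-01-15 ┃                   ┃            
2024-01-15 ┃4       · ─ ·      ┃            
2024-01-15 ┃            │      ┃            
2024-01-15 ┃5   B       ·   B  ┃            
━━━━━━━━━━━┃Cursor: (0,0)      ┃            
           ┃                   ┃            
           ┗━━━━━━━━━━━━━━━━━━━┛            
                                            
                                            
                                            
                                            


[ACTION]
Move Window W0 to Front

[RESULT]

━━━━━━━━━━━━━━━━━━━━━━━━┓                   
 FileEditor             ┃                   
────────────────────────┨━━━━━━┓            
█024-01-15 00:00:05.455▲┃      ┃            
2024-01-15 00:00:10.548█┃──────┨            
2024-01-15 00:00:12.913░┃5     ┃            
2024-01-15 00:00:17.967░┃      ┃            
2024-01-15 00:00:22.192░┃      ┃            
2024-01-15 00:00:26.998░┃   ·  ┃            
2024-01-15 00:00:28.350░┃   │  ┃            
2024-01-15 00:00:31.887░┃   G  ┃            
2024-01-15 00:00:35.887░┃      ┃            
2024-01-15 00:00:37.217░┃      ┃            
2024-01-15 00:00:39.796░┃      ┃            
2024-01-15 00:00:41.791░┃      ┃            
2024-01-15 00:00:46.635░┃      ┃            
2024-01-15 00:00:46.488▼┃   B  ┃            
━━━━━━━━━━━━━━━━━━━━━━━━┛      ┃            
           ┃                   ┃            
           ┗━━━━━━━━━━━━━━━━━━━┛            
                                            
                                            
                                            
                                            


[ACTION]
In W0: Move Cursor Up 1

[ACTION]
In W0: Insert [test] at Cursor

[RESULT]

━━━━━━━━━━━━━━━━━━━━━━━━┓                   
 FileEditor             ┃                   
────────────────────────┨━━━━━━┓            
test█024-01-15 00:00:05▲┃      ┃            
2024-01-15 00:00:10.548█┃──────┨            
2024-01-15 00:00:12.913░┃5     ┃            
2024-01-15 00:00:17.967░┃      ┃            
2024-01-15 00:00:22.192░┃      ┃            
2024-01-15 00:00:26.998░┃   ·  ┃            
2024-01-15 00:00:28.350░┃   │  ┃            
2024-01-15 00:00:31.887░┃   G  ┃            
2024-01-15 00:00:35.887░┃      ┃            
2024-01-15 00:00:37.217░┃      ┃            
2024-01-15 00:00:39.796░┃      ┃            
2024-01-15 00:00:41.791░┃      ┃            
2024-01-15 00:00:46.635░┃      ┃            
2024-01-15 00:00:46.488▼┃   B  ┃            
━━━━━━━━━━━━━━━━━━━━━━━━┛      ┃            
           ┃                   ┃            
           ┗━━━━━━━━━━━━━━━━━━━┛            
                                            
                                            
                                            
                                            


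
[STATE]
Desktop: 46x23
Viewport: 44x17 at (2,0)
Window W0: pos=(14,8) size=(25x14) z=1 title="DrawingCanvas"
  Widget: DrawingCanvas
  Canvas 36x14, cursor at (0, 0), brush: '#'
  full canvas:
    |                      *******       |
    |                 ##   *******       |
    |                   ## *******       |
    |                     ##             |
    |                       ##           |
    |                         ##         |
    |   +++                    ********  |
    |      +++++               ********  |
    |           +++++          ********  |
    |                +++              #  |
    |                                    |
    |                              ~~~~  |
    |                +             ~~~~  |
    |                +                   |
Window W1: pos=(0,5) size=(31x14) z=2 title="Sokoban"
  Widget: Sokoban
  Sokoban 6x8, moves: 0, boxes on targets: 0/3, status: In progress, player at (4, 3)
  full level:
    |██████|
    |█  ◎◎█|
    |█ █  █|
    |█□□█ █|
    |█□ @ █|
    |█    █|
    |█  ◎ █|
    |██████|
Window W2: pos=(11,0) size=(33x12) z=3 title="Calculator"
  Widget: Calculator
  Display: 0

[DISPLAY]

         ┏━━━━━━━━━━━━━━━━━━━━━━━━━━━━━━━┓  
         ┃ Calculator                    ┃  
         ┠───────────────────────────────┨  
         ┃                              0┃  
         ┃┌───┬───┬───┬───┐              ┃  
━━━━━━━━━┃│ 7 │ 8 │ 9 │ ÷ │              ┃  
Sokoban  ┃├───┼───┼───┼───┤              ┃  
─────────┃│ 4 │ 5 │ 6 │ × │              ┃  
█████    ┃├───┼───┼───┼───┤              ┃  
  ◎◎█    ┃│ 1 │ 2 │ 3 │ - │              ┃  
 █  █    ┃└───┴───┴───┴───┘              ┃  
□□█ █    ┗━━━━━━━━━━━━━━━━━━━━━━━━━━━━━━━┛  
□ @ █                       ┃ ##   *┃       
    █                       ┃   ## *┃       
  ◎ █                       ┃     ##┃       
█████                       ┃       ┃       
oves: 0  0/3                ┃       ┃       


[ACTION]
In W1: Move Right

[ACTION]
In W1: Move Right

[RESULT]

         ┏━━━━━━━━━━━━━━━━━━━━━━━━━━━━━━━┓  
         ┃ Calculator                    ┃  
         ┠───────────────────────────────┨  
         ┃                              0┃  
         ┃┌───┬───┬───┬───┐              ┃  
━━━━━━━━━┃│ 7 │ 8 │ 9 │ ÷ │              ┃  
Sokoban  ┃├───┼───┼───┼───┤              ┃  
─────────┃│ 4 │ 5 │ 6 │ × │              ┃  
█████    ┃├───┼───┼───┼───┤              ┃  
  ◎◎█    ┃│ 1 │ 2 │ 3 │ - │              ┃  
 █  █    ┃└───┴───┴───┴───┘              ┃  
□□█ █    ┗━━━━━━━━━━━━━━━━━━━━━━━━━━━━━━━┛  
□  @█                       ┃ ##   *┃       
    █                       ┃   ## *┃       
  ◎ █                       ┃     ##┃       
█████                       ┃       ┃       
oves: 1  0/3                ┃       ┃       


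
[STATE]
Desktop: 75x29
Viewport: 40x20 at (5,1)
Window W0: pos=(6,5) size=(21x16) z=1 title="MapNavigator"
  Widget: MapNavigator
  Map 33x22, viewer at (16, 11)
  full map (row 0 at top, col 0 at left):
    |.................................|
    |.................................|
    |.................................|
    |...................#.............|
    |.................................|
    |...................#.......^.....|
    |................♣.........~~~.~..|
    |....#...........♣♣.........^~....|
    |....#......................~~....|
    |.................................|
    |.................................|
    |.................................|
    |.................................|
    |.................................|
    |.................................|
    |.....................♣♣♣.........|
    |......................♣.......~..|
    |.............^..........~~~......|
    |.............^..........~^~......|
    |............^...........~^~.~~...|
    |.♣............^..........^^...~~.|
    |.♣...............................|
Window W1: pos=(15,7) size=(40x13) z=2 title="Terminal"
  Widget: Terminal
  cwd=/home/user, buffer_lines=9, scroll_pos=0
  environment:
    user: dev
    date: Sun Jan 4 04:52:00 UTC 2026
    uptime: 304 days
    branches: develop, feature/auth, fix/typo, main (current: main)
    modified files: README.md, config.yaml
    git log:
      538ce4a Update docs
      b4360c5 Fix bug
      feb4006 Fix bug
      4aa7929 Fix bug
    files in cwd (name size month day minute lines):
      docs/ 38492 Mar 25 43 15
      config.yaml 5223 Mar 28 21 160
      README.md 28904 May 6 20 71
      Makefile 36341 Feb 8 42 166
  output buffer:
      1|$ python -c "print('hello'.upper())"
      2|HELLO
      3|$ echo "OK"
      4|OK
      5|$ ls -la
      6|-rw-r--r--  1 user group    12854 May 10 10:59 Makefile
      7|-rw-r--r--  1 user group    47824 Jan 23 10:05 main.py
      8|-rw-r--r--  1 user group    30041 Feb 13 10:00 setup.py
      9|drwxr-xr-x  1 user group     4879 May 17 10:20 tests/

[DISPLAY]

                                        
                                        
                                        
                                        
 ┏━━━━━━━━━━━━━━━━━━━┓                  
 ┃ MapNavigator      ┃                  
 ┠────────┏━━━━━━━━━━━━━━━━━━━━━━━━━━━━━
 ┃........┃ Terminal                    
 ┃........┠─────────────────────────────
 ┃........┃$ python -c "print('hello'.up
 ┃........┃HELLO                        
 ┃........┃$ echo "OK"                  
 ┃........┃OK                           
 ┃........┃$ ls -la                     
 ┃........┃-rw-r--r--  1 user group    1
 ┃........┃-rw-r--r--  1 user group    4
 ┃........┃-rw-r--r--  1 user group    3
 ┃........┃drwxr-xr-x  1 user group     
 ┃........┗━━━━━━━━━━━━━━━━━━━━━━━━━━━━━
 ┗━━━━━━━━━━━━━━━━━━━┛                  


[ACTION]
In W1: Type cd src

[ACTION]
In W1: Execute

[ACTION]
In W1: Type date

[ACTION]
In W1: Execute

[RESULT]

                                        
                                        
                                        
                                        
 ┏━━━━━━━━━━━━━━━━━━━┓                  
 ┃ MapNavigator      ┃                  
 ┠────────┏━━━━━━━━━━━━━━━━━━━━━━━━━━━━━
 ┃........┃ Terminal                    
 ┃........┠─────────────────────────────
 ┃........┃-rw-r--r--  1 user group    1
 ┃........┃-rw-r--r--  1 user group    4
 ┃........┃-rw-r--r--  1 user group    3
 ┃........┃drwxr-xr-x  1 user group     
 ┃........┃$ cd src                     
 ┃........┃                             
 ┃........┃$ date                       
 ┃........┃Sun Jan 4 04:52:00 UTC 2026  
 ┃........┃$ █                          
 ┃........┗━━━━━━━━━━━━━━━━━━━━━━━━━━━━━
 ┗━━━━━━━━━━━━━━━━━━━┛                  


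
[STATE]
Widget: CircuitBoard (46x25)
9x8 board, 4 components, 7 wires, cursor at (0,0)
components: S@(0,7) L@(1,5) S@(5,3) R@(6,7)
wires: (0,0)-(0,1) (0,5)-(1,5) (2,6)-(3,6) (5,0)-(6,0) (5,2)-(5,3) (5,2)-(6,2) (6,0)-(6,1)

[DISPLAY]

   0 1 2 3 4 5 6 7 8                          
0  [.]─ ·               ·       S             
                        │                     
1                       L                     
                                              
2                           ·                 
                            │                 
3                           ·                 
                                              
4                                             
                                              
5   ·       · ─ S                             
    │       │                                 
6   · ─ ·   ·                   R             
                                              
7                                             
Cursor: (0,0)                                 
                                              
                                              
                                              
                                              
                                              
                                              
                                              
                                              


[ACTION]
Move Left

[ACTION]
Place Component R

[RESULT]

   0 1 2 3 4 5 6 7 8                          
0  [R]─ ·               ·       S             
                        │                     
1                       L                     
                                              
2                           ·                 
                            │                 
3                           ·                 
                                              
4                                             
                                              
5   ·       · ─ S                             
    │       │                                 
6   · ─ ·   ·                   R             
                                              
7                                             
Cursor: (0,0)                                 
                                              
                                              
                                              
                                              
                                              
                                              
                                              
                                              


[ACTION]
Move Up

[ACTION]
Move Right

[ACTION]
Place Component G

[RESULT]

   0 1 2 3 4 5 6 7 8                          
0   R ─[G]              ·       S             
                        │                     
1                       L                     
                                              
2                           ·                 
                            │                 
3                           ·                 
                                              
4                                             
                                              
5   ·       · ─ S                             
    │       │                                 
6   · ─ ·   ·                   R             
                                              
7                                             
Cursor: (0,1)                                 
                                              
                                              
                                              
                                              
                                              
                                              
                                              
                                              


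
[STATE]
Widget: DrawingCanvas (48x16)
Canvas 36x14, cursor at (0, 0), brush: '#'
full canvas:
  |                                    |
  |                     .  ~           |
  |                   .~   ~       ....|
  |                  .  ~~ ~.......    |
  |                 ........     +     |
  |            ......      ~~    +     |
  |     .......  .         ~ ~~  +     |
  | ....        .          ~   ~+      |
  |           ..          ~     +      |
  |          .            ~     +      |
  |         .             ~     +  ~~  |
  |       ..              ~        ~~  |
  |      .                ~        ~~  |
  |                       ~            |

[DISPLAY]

+                                               
                     .  ~                       
                   .~   ~       ....            
                  .  ~~ ~.......                
                 ........     +                 
            ......      ~~    +                 
     .......  .         ~ ~~  +                 
 ....        .          ~   ~+                  
           ..          ~     +                  
          .            ~     +                  
         .             ~     +  ~~              
       ..              ~        ~~              
      .                ~        ~~              
                       ~                        
                                                
                                                


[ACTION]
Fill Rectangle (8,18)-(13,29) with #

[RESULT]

+                                               
                     .  ~                       
                   .~   ~       ....            
                  .  ~~ ~.......                
                 ........     +                 
            ......      ~~    +                 
     .......  .         ~ ~~  +                 
 ....        .          ~   ~+                  
           ..     ############                  
          .       ############                  
         .        ############  ~~              
       ..         ############  ~~              
      .           ############  ~~              
                  ############                  
                                                
                                                


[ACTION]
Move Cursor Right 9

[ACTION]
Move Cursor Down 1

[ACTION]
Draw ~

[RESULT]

                                                
         ~           .  ~                       
                   .~   ~       ....            
                  .  ~~ ~.......                
                 ........     +                 
            ......      ~~    +                 
     .......  .         ~ ~~  +                 
 ....        .          ~   ~+                  
           ..     ############                  
          .       ############                  
         .        ############  ~~              
       ..         ############  ~~              
      .           ############  ~~              
                  ############                  
                                                
                                                


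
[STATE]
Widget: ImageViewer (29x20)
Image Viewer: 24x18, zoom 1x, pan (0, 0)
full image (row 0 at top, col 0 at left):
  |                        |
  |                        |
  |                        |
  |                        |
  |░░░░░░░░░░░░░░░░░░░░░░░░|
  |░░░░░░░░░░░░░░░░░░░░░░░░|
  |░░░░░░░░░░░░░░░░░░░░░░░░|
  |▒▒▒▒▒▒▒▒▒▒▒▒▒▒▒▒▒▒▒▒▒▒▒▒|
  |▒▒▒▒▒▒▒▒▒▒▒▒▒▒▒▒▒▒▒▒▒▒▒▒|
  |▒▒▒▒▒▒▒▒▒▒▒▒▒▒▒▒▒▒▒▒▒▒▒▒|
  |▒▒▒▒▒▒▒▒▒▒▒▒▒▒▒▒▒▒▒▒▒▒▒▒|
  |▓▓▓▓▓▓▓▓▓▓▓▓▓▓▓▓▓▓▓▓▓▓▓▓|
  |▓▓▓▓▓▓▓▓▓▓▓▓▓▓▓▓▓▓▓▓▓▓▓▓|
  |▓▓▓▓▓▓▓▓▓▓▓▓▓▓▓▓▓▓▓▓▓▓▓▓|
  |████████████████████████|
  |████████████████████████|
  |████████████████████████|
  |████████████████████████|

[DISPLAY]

                             
                             
                             
                             
░░░░░░░░░░░░░░░░░░░░░░░░     
░░░░░░░░░░░░░░░░░░░░░░░░     
░░░░░░░░░░░░░░░░░░░░░░░░     
▒▒▒▒▒▒▒▒▒▒▒▒▒▒▒▒▒▒▒▒▒▒▒▒     
▒▒▒▒▒▒▒▒▒▒▒▒▒▒▒▒▒▒▒▒▒▒▒▒     
▒▒▒▒▒▒▒▒▒▒▒▒▒▒▒▒▒▒▒▒▒▒▒▒     
▒▒▒▒▒▒▒▒▒▒▒▒▒▒▒▒▒▒▒▒▒▒▒▒     
▓▓▓▓▓▓▓▓▓▓▓▓▓▓▓▓▓▓▓▓▓▓▓▓     
▓▓▓▓▓▓▓▓▓▓▓▓▓▓▓▓▓▓▓▓▓▓▓▓     
▓▓▓▓▓▓▓▓▓▓▓▓▓▓▓▓▓▓▓▓▓▓▓▓     
████████████████████████     
████████████████████████     
████████████████████████     
████████████████████████     
                             
                             


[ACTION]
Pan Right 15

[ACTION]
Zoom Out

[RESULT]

                             
                             
                             
                             
░░░░░░░░░                    
░░░░░░░░░                    
░░░░░░░░░                    
▒▒▒▒▒▒▒▒▒                    
▒▒▒▒▒▒▒▒▒                    
▒▒▒▒▒▒▒▒▒                    
▒▒▒▒▒▒▒▒▒                    
▓▓▓▓▓▓▓▓▓                    
▓▓▓▓▓▓▓▓▓                    
▓▓▓▓▓▓▓▓▓                    
█████████                    
█████████                    
█████████                    
█████████                    
                             
                             


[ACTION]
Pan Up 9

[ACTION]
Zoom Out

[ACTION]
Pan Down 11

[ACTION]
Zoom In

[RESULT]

░░░░░░░░░░░░░░░░░░░░░░░░░░░░░
░░░░░░░░░░░░░░░░░░░░░░░░░░░░░
░░░░░░░░░░░░░░░░░░░░░░░░░░░░░
▒▒▒▒▒▒▒▒▒▒▒▒▒▒▒▒▒▒▒▒▒▒▒▒▒▒▒▒▒
▒▒▒▒▒▒▒▒▒▒▒▒▒▒▒▒▒▒▒▒▒▒▒▒▒▒▒▒▒
▒▒▒▒▒▒▒▒▒▒▒▒▒▒▒▒▒▒▒▒▒▒▒▒▒▒▒▒▒
▒▒▒▒▒▒▒▒▒▒▒▒▒▒▒▒▒▒▒▒▒▒▒▒▒▒▒▒▒
▒▒▒▒▒▒▒▒▒▒▒▒▒▒▒▒▒▒▒▒▒▒▒▒▒▒▒▒▒
▒▒▒▒▒▒▒▒▒▒▒▒▒▒▒▒▒▒▒▒▒▒▒▒▒▒▒▒▒
▒▒▒▒▒▒▒▒▒▒▒▒▒▒▒▒▒▒▒▒▒▒▒▒▒▒▒▒▒
▒▒▒▒▒▒▒▒▒▒▒▒▒▒▒▒▒▒▒▒▒▒▒▒▒▒▒▒▒
▓▓▓▓▓▓▓▓▓▓▓▓▓▓▓▓▓▓▓▓▓▓▓▓▓▓▓▓▓
▓▓▓▓▓▓▓▓▓▓▓▓▓▓▓▓▓▓▓▓▓▓▓▓▓▓▓▓▓
▓▓▓▓▓▓▓▓▓▓▓▓▓▓▓▓▓▓▓▓▓▓▓▓▓▓▓▓▓
▓▓▓▓▓▓▓▓▓▓▓▓▓▓▓▓▓▓▓▓▓▓▓▓▓▓▓▓▓
▓▓▓▓▓▓▓▓▓▓▓▓▓▓▓▓▓▓▓▓▓▓▓▓▓▓▓▓▓
▓▓▓▓▓▓▓▓▓▓▓▓▓▓▓▓▓▓▓▓▓▓▓▓▓▓▓▓▓
█████████████████████████████
█████████████████████████████
█████████████████████████████


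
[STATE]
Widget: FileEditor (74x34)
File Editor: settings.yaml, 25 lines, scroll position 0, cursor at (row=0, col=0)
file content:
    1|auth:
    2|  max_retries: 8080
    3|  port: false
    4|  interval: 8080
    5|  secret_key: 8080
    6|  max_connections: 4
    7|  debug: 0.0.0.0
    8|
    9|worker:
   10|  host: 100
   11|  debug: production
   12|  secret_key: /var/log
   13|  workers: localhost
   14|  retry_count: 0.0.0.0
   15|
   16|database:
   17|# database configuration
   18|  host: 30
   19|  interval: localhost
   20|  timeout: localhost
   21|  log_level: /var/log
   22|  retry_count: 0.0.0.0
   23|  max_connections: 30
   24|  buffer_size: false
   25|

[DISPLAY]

█uth:                                                                    ▲
  max_retries: 8080                                                      █
  port: false                                                            ░
  interval: 8080                                                         ░
  secret_key: 8080                                                       ░
  max_connections: 4                                                     ░
  debug: 0.0.0.0                                                         ░
                                                                         ░
worker:                                                                  ░
  host: 100                                                              ░
  debug: production                                                      ░
  secret_key: /var/log                                                   ░
  workers: localhost                                                     ░
  retry_count: 0.0.0.0                                                   ░
                                                                         ░
database:                                                                ░
# database configuration                                                 ░
  host: 30                                                               ░
  interval: localhost                                                    ░
  timeout: localhost                                                     ░
  log_level: /var/log                                                    ░
  retry_count: 0.0.0.0                                                   ░
  max_connections: 30                                                    ░
  buffer_size: false                                                     ░
                                                                         ░
                                                                         ░
                                                                         ░
                                                                         ░
                                                                         ░
                                                                         ░
                                                                         ░
                                                                         ░
                                                                         ░
                                                                         ▼


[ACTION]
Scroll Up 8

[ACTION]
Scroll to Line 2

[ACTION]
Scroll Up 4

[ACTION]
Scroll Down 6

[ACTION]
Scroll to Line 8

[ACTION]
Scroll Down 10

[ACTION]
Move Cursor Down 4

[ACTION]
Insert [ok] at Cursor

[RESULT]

auth:                                                                    ▲
  max_retries: 8080                                                      █
  port: false                                                            ░
  interval: 8080                                                         ░
ok█ secret_key: 8080                                                     ░
  max_connections: 4                                                     ░
  debug: 0.0.0.0                                                         ░
                                                                         ░
worker:                                                                  ░
  host: 100                                                              ░
  debug: production                                                      ░
  secret_key: /var/log                                                   ░
  workers: localhost                                                     ░
  retry_count: 0.0.0.0                                                   ░
                                                                         ░
database:                                                                ░
# database configuration                                                 ░
  host: 30                                                               ░
  interval: localhost                                                    ░
  timeout: localhost                                                     ░
  log_level: /var/log                                                    ░
  retry_count: 0.0.0.0                                                   ░
  max_connections: 30                                                    ░
  buffer_size: false                                                     ░
                                                                         ░
                                                                         ░
                                                                         ░
                                                                         ░
                                                                         ░
                                                                         ░
                                                                         ░
                                                                         ░
                                                                         ░
                                                                         ▼
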